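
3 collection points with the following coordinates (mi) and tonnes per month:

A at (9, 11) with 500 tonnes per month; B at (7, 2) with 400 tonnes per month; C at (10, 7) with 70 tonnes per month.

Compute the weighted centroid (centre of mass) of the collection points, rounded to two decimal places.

(8.25, 7.00)

The minimiser of Σwᵢ‖p−pᵢ‖² is the weighted centroid p* = (Σwᵢpᵢ)/(Σwᵢ).
Σwᵢ = 970.
Σwᵢxᵢ = 500·9 + 400·7 + 70·10 = 8000.
Σwᵢyᵢ = 500·11 + 400·2 + 70·7 = 6790.
x* = 8000/970 = 8.25, y* = 6790/970 = 7.00.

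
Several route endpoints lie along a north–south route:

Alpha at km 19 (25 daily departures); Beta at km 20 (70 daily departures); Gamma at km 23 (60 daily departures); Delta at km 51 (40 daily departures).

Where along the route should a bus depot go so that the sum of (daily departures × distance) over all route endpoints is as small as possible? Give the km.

For a sum of weighted absolute distances on a line, the optimum is the weighted median (not the mean). Total weight W = 195; half-weight = 97.5.
Sort by position and accumulate weight:
  km 19 (Alpha, w=25) → cum 25
  km 20 (Beta, w=70) → cum 95
  km 23 (Gamma, w=60) → cum 155  ≥ 97.5 → median here
  km 51 (Delta, w=40) → cum 195
Optimal location: km 23.

x = 23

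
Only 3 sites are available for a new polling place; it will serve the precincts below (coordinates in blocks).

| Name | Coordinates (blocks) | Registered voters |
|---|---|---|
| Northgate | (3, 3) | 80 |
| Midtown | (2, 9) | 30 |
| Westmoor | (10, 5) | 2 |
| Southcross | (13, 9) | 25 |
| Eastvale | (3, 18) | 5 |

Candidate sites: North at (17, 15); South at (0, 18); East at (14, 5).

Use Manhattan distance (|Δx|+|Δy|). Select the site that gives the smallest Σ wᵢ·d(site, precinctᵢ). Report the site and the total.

East, total 1773 blocks

Total weighted distance at each candidate:
  North (17, 15): total = 3079
  South (0, 18): total = 2381
  East (14, 5): total = 1773
Minimum is at East with total 1773 blocks.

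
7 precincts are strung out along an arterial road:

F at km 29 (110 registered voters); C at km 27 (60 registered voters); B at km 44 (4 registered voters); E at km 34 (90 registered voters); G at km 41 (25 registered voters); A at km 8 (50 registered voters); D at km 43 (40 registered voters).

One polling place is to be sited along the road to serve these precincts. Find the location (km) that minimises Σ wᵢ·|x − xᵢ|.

For a sum of weighted absolute distances on a line, the optimum is the weighted median (not the mean). Total weight W = 379; half-weight = 189.5.
Sort by position and accumulate weight:
  km 8 (A, w=50) → cum 50
  km 27 (C, w=60) → cum 110
  km 29 (F, w=110) → cum 220  ≥ 189.5 → median here
  km 34 (E, w=90) → cum 310
  km 41 (G, w=25) → cum 335
  km 43 (D, w=40) → cum 375
  km 44 (B, w=4) → cum 379
Optimal location: km 29.

x = 29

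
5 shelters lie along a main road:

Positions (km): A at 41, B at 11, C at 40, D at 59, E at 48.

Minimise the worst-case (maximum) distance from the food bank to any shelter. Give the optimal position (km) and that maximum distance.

location 35, max distance 24

The 1-center on a line is the midpoint of the two extreme points: leftmost at 11, rightmost at 59.
Optimal location = (11 + 59)/2 = 35; maximum distance = (59 − 11)/2 = 24.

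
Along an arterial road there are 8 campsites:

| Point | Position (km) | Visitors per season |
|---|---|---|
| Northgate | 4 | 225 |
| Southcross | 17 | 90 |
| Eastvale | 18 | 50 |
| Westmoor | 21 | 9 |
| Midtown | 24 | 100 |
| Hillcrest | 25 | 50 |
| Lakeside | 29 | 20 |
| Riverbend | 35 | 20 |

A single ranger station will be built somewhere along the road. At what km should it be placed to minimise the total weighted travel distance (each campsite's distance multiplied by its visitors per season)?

For a sum of weighted absolute distances on a line, the optimum is the weighted median (not the mean). Total weight W = 564; half-weight = 282.
Sort by position and accumulate weight:
  km 4 (Northgate, w=225) → cum 225
  km 17 (Southcross, w=90) → cum 315  ≥ 282 → median here
  km 18 (Eastvale, w=50) → cum 365
  km 21 (Westmoor, w=9) → cum 374
  km 24 (Midtown, w=100) → cum 474
  km 25 (Hillcrest, w=50) → cum 524
  km 29 (Lakeside, w=20) → cum 544
  km 35 (Riverbend, w=20) → cum 564
Optimal location: km 17.

x = 17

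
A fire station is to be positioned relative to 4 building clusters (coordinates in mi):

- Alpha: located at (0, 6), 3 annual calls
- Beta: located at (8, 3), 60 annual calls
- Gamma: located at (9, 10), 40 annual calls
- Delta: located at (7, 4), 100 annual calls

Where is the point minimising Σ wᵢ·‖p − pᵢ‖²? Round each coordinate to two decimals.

The minimiser of Σwᵢ‖p−pᵢ‖² is the weighted centroid p* = (Σwᵢpᵢ)/(Σwᵢ).
Σwᵢ = 203.
Σwᵢxᵢ = 3·0 + 60·8 + 40·9 + 100·7 = 1540.
Σwᵢyᵢ = 3·6 + 60·3 + 40·10 + 100·4 = 998.
x* = 1540/203 = 7.59, y* = 998/203 = 4.92.

(7.59, 4.92)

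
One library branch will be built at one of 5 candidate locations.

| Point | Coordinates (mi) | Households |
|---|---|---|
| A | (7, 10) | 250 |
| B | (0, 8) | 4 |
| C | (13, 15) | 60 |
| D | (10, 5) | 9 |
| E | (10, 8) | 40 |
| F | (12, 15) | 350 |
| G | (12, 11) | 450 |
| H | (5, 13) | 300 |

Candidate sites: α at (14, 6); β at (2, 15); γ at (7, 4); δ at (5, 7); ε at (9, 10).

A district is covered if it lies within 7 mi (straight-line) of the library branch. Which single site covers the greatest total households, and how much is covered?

ε, covering 1459

Coverage radius r = 7 mi; a point is covered iff (Δx)²+(Δy)² ≤ 7² = 49.
  α (14, 6): covers {D, E, G} → 499
  β (2, 15): covers {H} → 300
  γ (7, 4): covers {A, D, E} → 299
  δ (5, 7): covers {A, B, D, E, H} → 603
  ε (9, 10): covers {A, C, D, E, F, G, H} → 1459
Maximum coverage at ε: 1459 households.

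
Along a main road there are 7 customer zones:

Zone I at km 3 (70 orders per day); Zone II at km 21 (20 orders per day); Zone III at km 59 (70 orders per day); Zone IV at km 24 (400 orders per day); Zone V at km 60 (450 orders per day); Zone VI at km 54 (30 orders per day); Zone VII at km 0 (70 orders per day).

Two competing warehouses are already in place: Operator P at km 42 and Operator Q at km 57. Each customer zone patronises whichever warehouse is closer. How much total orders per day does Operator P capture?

560

The indifferent point is the midpoint (42+57)/2 = 49.5; customer zones left of it (closer to Operator P at 42) go to Operator P, those right go to Operator Q.
  Zone VII at 0 (w=70) → Operator P
  Zone I at 3 (w=70) → Operator P
  Zone II at 21 (w=20) → Operator P
  Zone IV at 24 (w=400) → Operator P
  Zone VI at 54 (w=30) → Operator Q
  Zone III at 59 (w=70) → Operator Q
  Zone V at 60 (w=450) → Operator Q
Operator P captures 560; Operator Q captures 550.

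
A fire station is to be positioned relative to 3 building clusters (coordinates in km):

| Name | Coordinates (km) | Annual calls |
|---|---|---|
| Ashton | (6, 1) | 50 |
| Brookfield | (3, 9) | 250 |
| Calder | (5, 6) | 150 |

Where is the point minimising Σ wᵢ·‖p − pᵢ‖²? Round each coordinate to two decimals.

(4.00, 7.11)

The minimiser of Σwᵢ‖p−pᵢ‖² is the weighted centroid p* = (Σwᵢpᵢ)/(Σwᵢ).
Σwᵢ = 450.
Σwᵢxᵢ = 50·6 + 250·3 + 150·5 = 1800.
Σwᵢyᵢ = 50·1 + 250·9 + 150·6 = 3200.
x* = 1800/450 = 4.00, y* = 3200/450 = 7.11.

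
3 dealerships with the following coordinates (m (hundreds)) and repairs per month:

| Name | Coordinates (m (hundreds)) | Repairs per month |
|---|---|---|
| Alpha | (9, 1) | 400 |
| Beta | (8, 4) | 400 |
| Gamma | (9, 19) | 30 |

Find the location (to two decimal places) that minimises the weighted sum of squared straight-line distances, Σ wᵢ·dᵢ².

The minimiser of Σwᵢ‖p−pᵢ‖² is the weighted centroid p* = (Σwᵢpᵢ)/(Σwᵢ).
Σwᵢ = 830.
Σwᵢxᵢ = 400·9 + 400·8 + 30·9 = 7070.
Σwᵢyᵢ = 400·1 + 400·4 + 30·19 = 2570.
x* = 7070/830 = 8.52, y* = 2570/830 = 3.10.

(8.52, 3.10)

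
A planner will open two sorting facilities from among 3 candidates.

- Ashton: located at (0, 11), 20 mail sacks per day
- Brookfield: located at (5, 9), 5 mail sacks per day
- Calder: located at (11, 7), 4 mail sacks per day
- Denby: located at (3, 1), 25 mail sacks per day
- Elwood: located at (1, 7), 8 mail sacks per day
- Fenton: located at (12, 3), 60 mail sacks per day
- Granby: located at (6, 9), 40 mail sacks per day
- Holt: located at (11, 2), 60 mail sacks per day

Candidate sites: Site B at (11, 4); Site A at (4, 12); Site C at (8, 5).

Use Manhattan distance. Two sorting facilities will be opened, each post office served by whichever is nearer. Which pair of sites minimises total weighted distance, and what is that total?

{Site B, Site A}, total 911

Evaluate every pair (each demand assigned to the nearer of the two):
  {Site B, Site A}: total = 911
  {Site B, Site C}: total = 1104
  {Site A, Site C}: total = 1349
Best pair: {Site B, Site A} with total 911.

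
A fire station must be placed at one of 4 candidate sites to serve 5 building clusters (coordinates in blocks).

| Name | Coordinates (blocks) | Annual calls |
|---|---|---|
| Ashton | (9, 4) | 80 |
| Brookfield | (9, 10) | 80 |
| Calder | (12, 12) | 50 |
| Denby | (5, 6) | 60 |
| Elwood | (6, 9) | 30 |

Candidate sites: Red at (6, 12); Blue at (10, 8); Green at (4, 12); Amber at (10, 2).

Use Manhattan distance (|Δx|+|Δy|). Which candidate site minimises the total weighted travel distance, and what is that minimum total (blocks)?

Blue, total 1510 blocks

Total weighted distance at each candidate:
  Red (6, 12): total = 2090
  Blue (10, 8): total = 1510
  Green (4, 12): total = 2570
  Amber (10, 2): total = 2430
Minimum is at Blue with total 1510 blocks.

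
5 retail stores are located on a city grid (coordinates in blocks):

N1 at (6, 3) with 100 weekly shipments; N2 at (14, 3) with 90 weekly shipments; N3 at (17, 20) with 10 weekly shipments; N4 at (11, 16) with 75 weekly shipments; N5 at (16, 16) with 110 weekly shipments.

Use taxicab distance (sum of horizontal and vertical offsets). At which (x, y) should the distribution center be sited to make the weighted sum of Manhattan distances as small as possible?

Manhattan distance separates: Σwᵢ(|x−xᵢ|+|y−yᵢ|) = Σwᵢ|x−xᵢ| + Σwᵢ|y−yᵢ|, so x and y are optimised independently as 1-D weighted medians.
Total weight W = 385; half = 192.5.
x-coordinate, sorted with cumulative weight:
  x=6 (N1, w=100) cum 100
  x=11 (N4, w=75) cum 175
  x=14 (N2, w=90) cum 265  ← median
  x=16 (N5, w=110) cum 375
  x=17 (N3, w=10) cum 385
⇒ x* = 14
y-coordinate, sorted with cumulative weight:
  y=3 (N1, w=100) cum 100
  y=3 (N2, w=90) cum 190
  y=16 (N4, w=75) cum 265  ← median
  y=16 (N5, w=110) cum 375
  y=20 (N3, w=10) cum 385
⇒ y* = 16

(14, 16)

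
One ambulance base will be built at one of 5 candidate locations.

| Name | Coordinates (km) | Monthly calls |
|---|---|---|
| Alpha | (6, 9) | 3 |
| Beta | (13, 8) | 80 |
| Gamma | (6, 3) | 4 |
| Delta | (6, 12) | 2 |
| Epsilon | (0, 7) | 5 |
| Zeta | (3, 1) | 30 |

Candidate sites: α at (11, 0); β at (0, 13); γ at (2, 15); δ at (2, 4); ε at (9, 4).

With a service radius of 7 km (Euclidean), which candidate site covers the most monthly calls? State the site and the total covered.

ε, covering 117

Coverage radius r = 7 km; a point is covered iff (Δx)²+(Δy)² ≤ 7² = 49.
  α (11, 0): covers {Gamma} → 4
  β (0, 13): covers {Delta, Epsilon} → 7
  γ (2, 15): covers {Delta} → 2
  δ (2, 4): covers {Alpha, Gamma, Epsilon, Zeta} → 42
  ε (9, 4): covers {Alpha, Beta, Gamma, Zeta} → 117
Maximum coverage at ε: 117 monthly calls.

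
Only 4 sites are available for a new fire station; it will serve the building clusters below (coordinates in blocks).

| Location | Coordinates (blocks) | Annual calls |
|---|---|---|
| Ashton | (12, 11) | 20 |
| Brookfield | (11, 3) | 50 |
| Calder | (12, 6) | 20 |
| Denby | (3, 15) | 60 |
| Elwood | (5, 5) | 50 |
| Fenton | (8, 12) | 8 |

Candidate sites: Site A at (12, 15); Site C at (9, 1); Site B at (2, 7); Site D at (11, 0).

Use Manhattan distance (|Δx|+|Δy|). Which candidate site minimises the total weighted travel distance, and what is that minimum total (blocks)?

Site B, total 2028 blocks

Total weighted distance at each candidate:
  Site A (12, 15): total = 2356
  Site C (9, 1): total = 2316
  Site B (2, 7): total = 2028
  Site D (11, 0): total = 2580
Minimum is at Site B with total 2028 blocks.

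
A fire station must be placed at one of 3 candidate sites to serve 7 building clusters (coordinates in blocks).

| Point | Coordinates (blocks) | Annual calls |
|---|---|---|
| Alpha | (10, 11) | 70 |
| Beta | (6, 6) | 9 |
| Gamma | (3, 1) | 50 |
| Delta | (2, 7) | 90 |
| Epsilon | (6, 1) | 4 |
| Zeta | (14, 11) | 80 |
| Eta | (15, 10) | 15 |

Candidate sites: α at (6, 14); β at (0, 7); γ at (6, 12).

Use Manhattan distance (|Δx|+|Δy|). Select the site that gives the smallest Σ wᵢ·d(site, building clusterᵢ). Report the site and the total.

Total weighted distance at each candidate:
  α (6, 14): total = 3479
  β (0, 7): total = 3431
  γ (6, 12): total = 2843
Minimum is at γ with total 2843 blocks.

γ, total 2843 blocks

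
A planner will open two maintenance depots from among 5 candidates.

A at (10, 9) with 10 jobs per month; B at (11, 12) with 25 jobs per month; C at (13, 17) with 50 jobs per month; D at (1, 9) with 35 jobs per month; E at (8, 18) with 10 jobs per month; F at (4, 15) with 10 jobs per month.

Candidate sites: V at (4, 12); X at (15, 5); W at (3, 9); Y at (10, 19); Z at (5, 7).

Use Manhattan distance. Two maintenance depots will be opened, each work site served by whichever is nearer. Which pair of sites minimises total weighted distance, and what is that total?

{W, Y}, total 690

Evaluate every pair (each demand assigned to the nearer of the two):
  {W, Y}: total = 690
  {V, Y}: total = 785
  {Y, Z}: total = 850
  {V, W}: total = 1145
  {V, Z}: total = 1285
  {X, Y}: total = 1300
  {V, X}: total = 1305
  {X, W}: total = 1325
  {X, Z}: total = 1485
  {W, Z}: total = 1525
Best pair: {W, Y} with total 690.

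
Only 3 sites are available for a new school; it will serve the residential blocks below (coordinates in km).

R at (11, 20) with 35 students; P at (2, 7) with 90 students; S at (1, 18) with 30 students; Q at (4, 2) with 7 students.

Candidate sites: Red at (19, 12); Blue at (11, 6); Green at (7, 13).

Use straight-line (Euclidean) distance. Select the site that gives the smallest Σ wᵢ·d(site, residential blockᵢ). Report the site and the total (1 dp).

Total weighted distance at each candidate:
  Red (19, 12): total = 2686.2
  Blue (11, 6): total = 1830.0
  Green (7, 13): total = 1299.2
Minimum is at Green with total 1299.2 km.

Green, total 1299.2 km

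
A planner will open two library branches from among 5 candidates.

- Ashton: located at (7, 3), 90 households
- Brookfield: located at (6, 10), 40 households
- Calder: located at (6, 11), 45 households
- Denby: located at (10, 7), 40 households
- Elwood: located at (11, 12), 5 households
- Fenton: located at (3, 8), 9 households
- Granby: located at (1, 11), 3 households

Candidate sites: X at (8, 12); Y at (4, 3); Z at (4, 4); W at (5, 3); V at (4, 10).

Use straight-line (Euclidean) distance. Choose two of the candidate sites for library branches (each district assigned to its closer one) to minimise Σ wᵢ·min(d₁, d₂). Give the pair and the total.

{W, V}, total 682.8

Evaluate every pair (each demand assigned to the nearer of the two):
  {W, V}: total = 682.8
  {X, W}: total = 693.8
  {X, Y}: total = 781.3
  {Y, V}: total = 785.0
  {X, Z}: total = 787.1
  {Z, V}: total = 799.6
  {X, V}: total = 1126.1
  {Z, W}: total = 1129.8
  {Y, W}: total = 1207.4
  {Y, Z}: total = 1232.0
Best pair: {W, V} with total 682.8.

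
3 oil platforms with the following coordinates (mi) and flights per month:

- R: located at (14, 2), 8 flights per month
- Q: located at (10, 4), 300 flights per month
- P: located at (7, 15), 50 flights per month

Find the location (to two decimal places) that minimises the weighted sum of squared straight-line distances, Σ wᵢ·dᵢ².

(9.67, 5.49)

The minimiser of Σwᵢ‖p−pᵢ‖² is the weighted centroid p* = (Σwᵢpᵢ)/(Σwᵢ).
Σwᵢ = 358.
Σwᵢxᵢ = 8·14 + 300·10 + 50·7 = 3462.
Σwᵢyᵢ = 8·2 + 300·4 + 50·15 = 1966.
x* = 3462/358 = 9.67, y* = 1966/358 = 5.49.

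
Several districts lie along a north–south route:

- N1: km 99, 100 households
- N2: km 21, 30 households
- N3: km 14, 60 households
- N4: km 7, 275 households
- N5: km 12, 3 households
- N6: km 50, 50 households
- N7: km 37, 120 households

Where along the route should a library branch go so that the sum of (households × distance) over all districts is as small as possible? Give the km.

For a sum of weighted absolute distances on a line, the optimum is the weighted median (not the mean). Total weight W = 638; half-weight = 319.
Sort by position and accumulate weight:
  km 7 (N4, w=275) → cum 275
  km 12 (N5, w=3) → cum 278
  km 14 (N3, w=60) → cum 338  ≥ 319 → median here
  km 21 (N2, w=30) → cum 368
  km 37 (N7, w=120) → cum 488
  km 50 (N6, w=50) → cum 538
  km 99 (N1, w=100) → cum 638
Optimal location: km 14.

x = 14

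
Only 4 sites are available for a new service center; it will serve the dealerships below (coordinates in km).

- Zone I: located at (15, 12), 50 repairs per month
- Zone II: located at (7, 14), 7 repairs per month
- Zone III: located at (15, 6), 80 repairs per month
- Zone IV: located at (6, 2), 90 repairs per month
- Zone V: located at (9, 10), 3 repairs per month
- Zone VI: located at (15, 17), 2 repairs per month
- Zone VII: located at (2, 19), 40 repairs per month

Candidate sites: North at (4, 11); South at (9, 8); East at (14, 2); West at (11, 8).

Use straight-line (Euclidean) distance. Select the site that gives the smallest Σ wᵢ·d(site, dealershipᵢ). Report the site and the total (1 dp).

West, total 1990.7 km

Total weighted distance at each candidate:
  North (4, 11): total = 2748.6
  South (9, 8): total = 2063.7
  East (14, 2): total = 2540.3
  West (11, 8): total = 1990.7
Minimum is at West with total 1990.7 km.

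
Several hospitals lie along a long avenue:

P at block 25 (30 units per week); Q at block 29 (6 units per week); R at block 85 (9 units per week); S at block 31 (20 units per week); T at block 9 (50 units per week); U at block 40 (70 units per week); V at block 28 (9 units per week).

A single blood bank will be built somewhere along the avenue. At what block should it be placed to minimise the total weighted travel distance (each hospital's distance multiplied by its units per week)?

x = 31

For a sum of weighted absolute distances on a line, the optimum is the weighted median (not the mean). Total weight W = 194; half-weight = 97.
Sort by position and accumulate weight:
  block 9 (T, w=50) → cum 50
  block 25 (P, w=30) → cum 80
  block 28 (V, w=9) → cum 89
  block 29 (Q, w=6) → cum 95
  block 31 (S, w=20) → cum 115  ≥ 97 → median here
  block 40 (U, w=70) → cum 185
  block 85 (R, w=9) → cum 194
Optimal location: block 31.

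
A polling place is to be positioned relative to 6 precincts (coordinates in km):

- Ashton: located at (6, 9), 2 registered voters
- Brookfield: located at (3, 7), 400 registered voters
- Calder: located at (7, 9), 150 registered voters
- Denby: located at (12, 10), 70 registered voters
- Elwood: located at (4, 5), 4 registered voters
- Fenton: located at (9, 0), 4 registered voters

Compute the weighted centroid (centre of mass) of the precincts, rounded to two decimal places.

(5.01, 7.76)

The minimiser of Σwᵢ‖p−pᵢ‖² is the weighted centroid p* = (Σwᵢpᵢ)/(Σwᵢ).
Σwᵢ = 630.
Σwᵢxᵢ = 2·6 + 400·3 + 150·7 + 70·12 + 4·4 + 4·9 = 3154.
Σwᵢyᵢ = 2·9 + 400·7 + 150·9 + 70·10 + 4·5 + 4·0 = 4888.
x* = 3154/630 = 5.01, y* = 4888/630 = 7.76.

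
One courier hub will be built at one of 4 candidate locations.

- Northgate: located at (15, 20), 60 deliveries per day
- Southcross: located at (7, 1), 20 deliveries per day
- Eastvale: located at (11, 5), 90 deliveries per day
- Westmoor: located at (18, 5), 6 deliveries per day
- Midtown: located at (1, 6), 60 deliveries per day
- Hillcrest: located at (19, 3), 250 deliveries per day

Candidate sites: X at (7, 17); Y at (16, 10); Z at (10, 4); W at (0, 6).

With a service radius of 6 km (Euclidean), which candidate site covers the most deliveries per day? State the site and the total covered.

Coverage radius r = 6 km; a point is covered iff (Δx)²+(Δy)² ≤ 6² = 36.
  X (7, 17): covers {none} → 0
  Y (16, 10): covers {Westmoor} → 6
  Z (10, 4): covers {Southcross, Eastvale} → 110
  W (0, 6): covers {Midtown} → 60
Maximum coverage at Z: 110 deliveries per day.

Z, covering 110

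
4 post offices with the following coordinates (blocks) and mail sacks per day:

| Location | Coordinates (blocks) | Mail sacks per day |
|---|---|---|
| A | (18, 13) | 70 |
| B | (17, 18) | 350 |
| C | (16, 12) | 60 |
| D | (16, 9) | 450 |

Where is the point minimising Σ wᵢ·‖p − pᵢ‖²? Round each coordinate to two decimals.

The minimiser of Σwᵢ‖p−pᵢ‖² is the weighted centroid p* = (Σwᵢpᵢ)/(Σwᵢ).
Σwᵢ = 930.
Σwᵢxᵢ = 70·18 + 350·17 + 60·16 + 450·16 = 15370.
Σwᵢyᵢ = 70·13 + 350·18 + 60·12 + 450·9 = 11980.
x* = 15370/930 = 16.53, y* = 11980/930 = 12.88.

(16.53, 12.88)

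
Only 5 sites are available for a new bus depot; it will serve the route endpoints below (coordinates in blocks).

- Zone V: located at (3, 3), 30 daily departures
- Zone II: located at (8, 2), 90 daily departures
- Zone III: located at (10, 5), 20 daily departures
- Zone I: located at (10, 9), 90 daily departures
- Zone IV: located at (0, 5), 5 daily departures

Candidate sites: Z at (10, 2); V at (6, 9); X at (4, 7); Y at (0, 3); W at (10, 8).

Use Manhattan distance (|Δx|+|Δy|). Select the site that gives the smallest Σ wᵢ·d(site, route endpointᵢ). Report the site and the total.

Total weighted distance at each candidate:
  Z (10, 2): total = 1175
  V (6, 9): total = 1650
  X (4, 7): total = 1870
  Y (0, 3): total = 2590
  W (10, 8): total = 1295
Minimum is at Z with total 1175 blocks.

Z, total 1175 blocks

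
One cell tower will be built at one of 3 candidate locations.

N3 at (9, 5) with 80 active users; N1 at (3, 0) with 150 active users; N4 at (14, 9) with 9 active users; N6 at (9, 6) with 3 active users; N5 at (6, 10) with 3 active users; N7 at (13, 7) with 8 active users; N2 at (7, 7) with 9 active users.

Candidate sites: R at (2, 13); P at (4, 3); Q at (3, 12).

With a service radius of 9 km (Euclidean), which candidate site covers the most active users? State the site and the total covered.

Coverage radius r = 9 km; a point is covered iff (Δx)²+(Δy)² ≤ 9² = 81.
  R (2, 13): covers {N5, N2} → 12
  P (4, 3): covers {N3, N1, N6, N5, N2} → 245
  Q (3, 12): covers {N6, N5, N2} → 15
Maximum coverage at P: 245 active users.

P, covering 245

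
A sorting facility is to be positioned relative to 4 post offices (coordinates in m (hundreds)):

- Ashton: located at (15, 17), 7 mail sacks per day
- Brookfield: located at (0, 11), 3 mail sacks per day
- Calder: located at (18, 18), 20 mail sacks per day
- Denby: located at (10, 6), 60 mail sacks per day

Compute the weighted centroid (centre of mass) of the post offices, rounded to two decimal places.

(11.83, 9.69)

The minimiser of Σwᵢ‖p−pᵢ‖² is the weighted centroid p* = (Σwᵢpᵢ)/(Σwᵢ).
Σwᵢ = 90.
Σwᵢxᵢ = 7·15 + 3·0 + 20·18 + 60·10 = 1065.
Σwᵢyᵢ = 7·17 + 3·11 + 20·18 + 60·6 = 872.
x* = 1065/90 = 11.83, y* = 872/90 = 9.69.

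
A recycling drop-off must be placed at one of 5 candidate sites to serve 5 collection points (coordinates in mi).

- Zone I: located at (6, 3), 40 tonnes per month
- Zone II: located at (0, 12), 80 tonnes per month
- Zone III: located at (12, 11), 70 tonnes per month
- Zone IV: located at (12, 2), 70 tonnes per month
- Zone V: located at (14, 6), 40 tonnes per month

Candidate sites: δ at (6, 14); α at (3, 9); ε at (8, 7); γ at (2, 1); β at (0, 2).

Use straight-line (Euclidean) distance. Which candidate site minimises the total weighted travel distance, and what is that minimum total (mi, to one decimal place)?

Total weighted distance at each candidate:
  δ (6, 14): total = 2807.2
  α (3, 9): total = 2507.3
  ε (8, 7): total = 2021.1
  γ (2, 1): total = 3286.8
  β (0, 2): total = 3515.7
Minimum is at ε with total 2021.1 mi.

ε, total 2021.1 mi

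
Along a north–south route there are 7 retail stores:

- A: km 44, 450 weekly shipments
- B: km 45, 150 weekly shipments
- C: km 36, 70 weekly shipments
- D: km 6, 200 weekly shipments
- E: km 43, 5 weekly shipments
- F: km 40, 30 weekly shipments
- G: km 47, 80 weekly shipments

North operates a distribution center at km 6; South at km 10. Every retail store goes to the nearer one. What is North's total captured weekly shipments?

The indifferent point is the midpoint (6+10)/2 = 8; retail stores left of it (closer to North at 6) go to North, those right go to South.
  D at 6 (w=200) → North
  C at 36 (w=70) → South
  F at 40 (w=30) → South
  E at 43 (w=5) → South
  A at 44 (w=450) → South
  B at 45 (w=150) → South
  G at 47 (w=80) → South
North captures 200; South captures 785.

200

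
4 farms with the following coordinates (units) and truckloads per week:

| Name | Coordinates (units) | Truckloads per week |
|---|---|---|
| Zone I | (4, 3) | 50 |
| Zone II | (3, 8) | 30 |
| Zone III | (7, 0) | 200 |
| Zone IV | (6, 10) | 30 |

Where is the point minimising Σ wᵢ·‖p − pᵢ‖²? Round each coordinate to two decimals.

(6.03, 2.23)

The minimiser of Σwᵢ‖p−pᵢ‖² is the weighted centroid p* = (Σwᵢpᵢ)/(Σwᵢ).
Σwᵢ = 310.
Σwᵢxᵢ = 50·4 + 30·3 + 200·7 + 30·6 = 1870.
Σwᵢyᵢ = 50·3 + 30·8 + 200·0 + 30·10 = 690.
x* = 1870/310 = 6.03, y* = 690/310 = 2.23.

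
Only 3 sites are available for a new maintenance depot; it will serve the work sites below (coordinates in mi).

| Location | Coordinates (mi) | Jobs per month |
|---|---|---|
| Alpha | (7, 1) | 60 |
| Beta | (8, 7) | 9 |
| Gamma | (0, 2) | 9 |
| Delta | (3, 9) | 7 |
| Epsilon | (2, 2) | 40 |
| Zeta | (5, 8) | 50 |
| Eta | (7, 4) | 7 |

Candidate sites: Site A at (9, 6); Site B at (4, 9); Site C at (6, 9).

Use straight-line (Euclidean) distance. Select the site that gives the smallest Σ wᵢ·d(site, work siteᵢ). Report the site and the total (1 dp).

Site B, total 1035.2 mi

Total weighted distance at each candidate:
  Site A (9, 6): total = 1037.3
  Site B (4, 9): total = 1035.2
  Site C (6, 9): total = 1042.1
Minimum is at Site B with total 1035.2 mi.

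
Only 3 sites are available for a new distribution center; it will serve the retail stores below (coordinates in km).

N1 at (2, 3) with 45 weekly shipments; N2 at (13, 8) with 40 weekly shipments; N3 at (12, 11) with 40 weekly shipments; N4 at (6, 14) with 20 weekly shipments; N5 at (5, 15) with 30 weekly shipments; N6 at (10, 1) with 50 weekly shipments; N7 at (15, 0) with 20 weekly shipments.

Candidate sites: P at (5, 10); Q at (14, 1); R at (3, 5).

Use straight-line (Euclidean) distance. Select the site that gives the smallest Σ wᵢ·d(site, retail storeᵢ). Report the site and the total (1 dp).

P, total 1985.5 km

Total weighted distance at each candidate:
  P (5, 10): total = 1985.5
  Q (14, 1): total = 2271.1
  R (3, 5): total = 2109.7
Minimum is at P with total 1985.5 km.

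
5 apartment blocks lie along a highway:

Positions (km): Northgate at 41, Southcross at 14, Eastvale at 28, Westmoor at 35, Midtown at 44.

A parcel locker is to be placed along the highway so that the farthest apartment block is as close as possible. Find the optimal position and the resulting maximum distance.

The 1-center on a line is the midpoint of the two extreme points: leftmost at 14, rightmost at 44.
Optimal location = (14 + 44)/2 = 29; maximum distance = (44 − 14)/2 = 15.

location 29, max distance 15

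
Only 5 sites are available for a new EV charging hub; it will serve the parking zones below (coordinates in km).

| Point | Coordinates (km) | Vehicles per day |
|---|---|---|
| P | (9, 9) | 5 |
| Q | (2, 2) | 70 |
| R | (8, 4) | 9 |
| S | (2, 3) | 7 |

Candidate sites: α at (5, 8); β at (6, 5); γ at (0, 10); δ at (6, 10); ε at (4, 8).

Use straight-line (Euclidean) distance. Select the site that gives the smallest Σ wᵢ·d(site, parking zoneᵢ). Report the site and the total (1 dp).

Total weighted distance at each candidate:
  α (5, 8): total = 576.0
  β (6, 5): total = 426.4
  γ (0, 10): total = 763.5
  δ (6, 10): total = 755.3
  ε (4, 8): total = 556.8
Minimum is at β with total 426.4 km.

β, total 426.4 km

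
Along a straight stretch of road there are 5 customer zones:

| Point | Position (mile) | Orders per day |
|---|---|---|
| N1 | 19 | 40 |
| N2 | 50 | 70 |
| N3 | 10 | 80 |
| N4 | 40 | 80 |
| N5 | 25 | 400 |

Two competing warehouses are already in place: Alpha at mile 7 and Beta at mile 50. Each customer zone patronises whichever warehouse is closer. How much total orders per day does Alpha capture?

520

The indifferent point is the midpoint (7+50)/2 = 28.5; customer zones left of it (closer to Alpha at 7) go to Alpha, those right go to Beta.
  N3 at 10 (w=80) → Alpha
  N1 at 19 (w=40) → Alpha
  N5 at 25 (w=400) → Alpha
  N4 at 40 (w=80) → Beta
  N2 at 50 (w=70) → Beta
Alpha captures 520; Beta captures 150.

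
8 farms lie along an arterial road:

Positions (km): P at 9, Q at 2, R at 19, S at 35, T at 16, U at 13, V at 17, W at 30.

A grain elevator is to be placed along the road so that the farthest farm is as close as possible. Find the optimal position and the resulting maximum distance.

location 18.5, max distance 16.5

The 1-center on a line is the midpoint of the two extreme points: leftmost at 2, rightmost at 35.
Optimal location = (2 + 35)/2 = 18.5; maximum distance = (35 − 2)/2 = 16.5.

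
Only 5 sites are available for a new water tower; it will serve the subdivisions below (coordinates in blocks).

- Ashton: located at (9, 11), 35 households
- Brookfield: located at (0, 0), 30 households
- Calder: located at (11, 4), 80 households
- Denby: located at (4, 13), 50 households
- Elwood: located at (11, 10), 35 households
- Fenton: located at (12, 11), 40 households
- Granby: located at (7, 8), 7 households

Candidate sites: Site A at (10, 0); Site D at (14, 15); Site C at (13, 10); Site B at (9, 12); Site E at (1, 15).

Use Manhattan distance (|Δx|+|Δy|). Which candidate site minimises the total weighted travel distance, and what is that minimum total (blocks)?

Site B, total 2107 blocks

Total weighted distance at each candidate:
  Site A (10, 0): total = 3052
  Site D (14, 15): total = 3523
  Site C (13, 10): total = 2311
  Site B (9, 12): total = 2107
  Site E (1, 15): total = 4046
Minimum is at Site B with total 2107 blocks.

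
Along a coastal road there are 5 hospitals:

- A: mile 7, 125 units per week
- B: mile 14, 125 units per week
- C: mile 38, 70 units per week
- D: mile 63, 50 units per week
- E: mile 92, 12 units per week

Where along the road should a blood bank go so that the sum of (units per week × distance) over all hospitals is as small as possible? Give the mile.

x = 14

For a sum of weighted absolute distances on a line, the optimum is the weighted median (not the mean). Total weight W = 382; half-weight = 191.
Sort by position and accumulate weight:
  mile 7 (A, w=125) → cum 125
  mile 14 (B, w=125) → cum 250  ≥ 191 → median here
  mile 38 (C, w=70) → cum 320
  mile 63 (D, w=50) → cum 370
  mile 92 (E, w=12) → cum 382
Optimal location: mile 14.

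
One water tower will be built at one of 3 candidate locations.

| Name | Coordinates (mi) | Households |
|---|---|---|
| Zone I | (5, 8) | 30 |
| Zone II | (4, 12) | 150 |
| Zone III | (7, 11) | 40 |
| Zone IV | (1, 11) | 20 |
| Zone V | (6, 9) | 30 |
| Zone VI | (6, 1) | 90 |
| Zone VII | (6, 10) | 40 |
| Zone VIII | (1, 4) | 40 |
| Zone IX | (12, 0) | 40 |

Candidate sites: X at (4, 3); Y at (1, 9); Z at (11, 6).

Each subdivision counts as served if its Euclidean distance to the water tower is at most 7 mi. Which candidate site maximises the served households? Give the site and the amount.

Coverage radius r = 7 mi; a point is covered iff (Δx)²+(Δy)² ≤ 7² = 49.
  X (4, 3): covers {Zone I, Zone V, Zone VI, Zone VIII} → 190
  Y (1, 9): covers {Zone I, Zone II, Zone III, Zone IV, Zone V, Zone VII, Zone VIII} → 350
  Z (11, 6): covers {Zone I, Zone III, Zone V, Zone VII, Zone IX} → 180
Maximum coverage at Y: 350 households.

Y, covering 350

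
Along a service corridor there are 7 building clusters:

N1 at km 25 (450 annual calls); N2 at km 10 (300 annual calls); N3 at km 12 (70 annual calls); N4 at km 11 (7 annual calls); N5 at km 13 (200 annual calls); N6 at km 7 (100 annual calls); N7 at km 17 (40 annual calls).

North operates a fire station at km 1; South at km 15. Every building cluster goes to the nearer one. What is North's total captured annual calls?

100

The indifferent point is the midpoint (1+15)/2 = 8; building clusters left of it (closer to North at 1) go to North, those right go to South.
  N6 at 7 (w=100) → North
  N2 at 10 (w=300) → South
  N4 at 11 (w=7) → South
  N3 at 12 (w=70) → South
  N5 at 13 (w=200) → South
  N7 at 17 (w=40) → South
  N1 at 25 (w=450) → South
North captures 100; South captures 1067.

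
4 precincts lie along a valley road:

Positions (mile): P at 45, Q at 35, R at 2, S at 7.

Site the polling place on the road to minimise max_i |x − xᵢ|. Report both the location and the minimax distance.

The 1-center on a line is the midpoint of the two extreme points: leftmost at 2, rightmost at 45.
Optimal location = (2 + 45)/2 = 23.5; maximum distance = (45 − 2)/2 = 21.5.

location 23.5, max distance 21.5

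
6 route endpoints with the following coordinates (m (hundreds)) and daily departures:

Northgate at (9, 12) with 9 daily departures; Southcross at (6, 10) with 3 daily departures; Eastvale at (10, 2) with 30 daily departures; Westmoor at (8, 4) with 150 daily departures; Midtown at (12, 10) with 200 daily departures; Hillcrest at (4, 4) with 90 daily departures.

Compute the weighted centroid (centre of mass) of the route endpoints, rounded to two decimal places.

The minimiser of Σwᵢ‖p−pᵢ‖² is the weighted centroid p* = (Σwᵢpᵢ)/(Σwᵢ).
Σwᵢ = 482.
Σwᵢxᵢ = 9·9 + 3·6 + 30·10 + 150·8 + 200·12 + 90·4 = 4359.
Σwᵢyᵢ = 9·12 + 3·10 + 30·2 + 150·4 + 200·10 + 90·4 = 3158.
x* = 4359/482 = 9.04, y* = 3158/482 = 6.55.

(9.04, 6.55)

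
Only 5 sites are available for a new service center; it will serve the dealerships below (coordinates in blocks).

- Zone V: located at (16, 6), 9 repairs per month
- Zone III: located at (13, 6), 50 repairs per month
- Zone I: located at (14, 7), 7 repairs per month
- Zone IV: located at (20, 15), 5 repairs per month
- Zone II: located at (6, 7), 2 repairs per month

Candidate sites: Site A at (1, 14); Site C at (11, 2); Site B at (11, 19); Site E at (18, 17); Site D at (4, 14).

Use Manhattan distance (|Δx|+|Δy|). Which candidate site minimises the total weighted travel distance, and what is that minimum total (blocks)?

Site C, total 567 blocks

Total weighted distance at each candidate:
  Site A (1, 14): total = 1471
  Site C (11, 2): total = 567
  Site B (11, 19): total = 1116
  Site E (18, 17): total = 1079
  Site D (4, 14): total = 1252
Minimum is at Site C with total 567 blocks.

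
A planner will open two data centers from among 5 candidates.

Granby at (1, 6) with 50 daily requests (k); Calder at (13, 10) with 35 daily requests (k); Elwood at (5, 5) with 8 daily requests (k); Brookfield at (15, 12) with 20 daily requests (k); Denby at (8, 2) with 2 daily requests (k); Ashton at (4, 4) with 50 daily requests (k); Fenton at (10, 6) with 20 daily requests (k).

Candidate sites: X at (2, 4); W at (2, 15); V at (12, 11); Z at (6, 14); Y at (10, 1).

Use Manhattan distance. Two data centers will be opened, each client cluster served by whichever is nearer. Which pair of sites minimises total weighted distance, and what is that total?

Evaluate every pair (each demand assigned to the nearer of the two):
  {X, V}: total = 588
  {X, Z}: total = 1103
  {X, Y}: total = 1128
  {X, W}: total = 1378
  {V, Y}: total = 1478
  {W, V}: total = 1570
  {V, Z}: total = 1646
  {W, Y}: total = 1868
  {Z, Y}: total = 1883
  {W, Z}: total = 2053
Best pair: {X, V} with total 588.

{X, V}, total 588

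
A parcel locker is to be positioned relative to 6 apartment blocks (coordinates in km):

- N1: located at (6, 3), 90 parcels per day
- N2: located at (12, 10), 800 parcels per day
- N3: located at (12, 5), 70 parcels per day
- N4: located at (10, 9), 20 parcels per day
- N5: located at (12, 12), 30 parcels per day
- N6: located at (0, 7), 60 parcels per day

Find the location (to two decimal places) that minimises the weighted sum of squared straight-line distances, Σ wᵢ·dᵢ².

(10.79, 8.95)

The minimiser of Σwᵢ‖p−pᵢ‖² is the weighted centroid p* = (Σwᵢpᵢ)/(Σwᵢ).
Σwᵢ = 1070.
Σwᵢxᵢ = 90·6 + 800·12 + 70·12 + 20·10 + 30·12 + 60·0 = 11540.
Σwᵢyᵢ = 90·3 + 800·10 + 70·5 + 20·9 + 30·12 + 60·7 = 9580.
x* = 11540/1070 = 10.79, y* = 9580/1070 = 8.95.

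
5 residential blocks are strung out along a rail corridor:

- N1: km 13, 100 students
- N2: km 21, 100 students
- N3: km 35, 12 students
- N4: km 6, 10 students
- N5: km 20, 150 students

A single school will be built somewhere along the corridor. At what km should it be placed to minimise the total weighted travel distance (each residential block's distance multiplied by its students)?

For a sum of weighted absolute distances on a line, the optimum is the weighted median (not the mean). Total weight W = 372; half-weight = 186.
Sort by position and accumulate weight:
  km 6 (N4, w=10) → cum 10
  km 13 (N1, w=100) → cum 110
  km 20 (N5, w=150) → cum 260  ≥ 186 → median here
  km 21 (N2, w=100) → cum 360
  km 35 (N3, w=12) → cum 372
Optimal location: km 20.

x = 20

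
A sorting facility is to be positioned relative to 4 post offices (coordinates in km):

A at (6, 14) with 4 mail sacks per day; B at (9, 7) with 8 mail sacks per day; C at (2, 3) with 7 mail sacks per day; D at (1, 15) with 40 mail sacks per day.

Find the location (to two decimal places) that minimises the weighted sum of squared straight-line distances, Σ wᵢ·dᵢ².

(2.54, 12.42)

The minimiser of Σwᵢ‖p−pᵢ‖² is the weighted centroid p* = (Σwᵢpᵢ)/(Σwᵢ).
Σwᵢ = 59.
Σwᵢxᵢ = 4·6 + 8·9 + 7·2 + 40·1 = 150.
Σwᵢyᵢ = 4·14 + 8·7 + 7·3 + 40·15 = 733.
x* = 150/59 = 2.54, y* = 733/59 = 12.42.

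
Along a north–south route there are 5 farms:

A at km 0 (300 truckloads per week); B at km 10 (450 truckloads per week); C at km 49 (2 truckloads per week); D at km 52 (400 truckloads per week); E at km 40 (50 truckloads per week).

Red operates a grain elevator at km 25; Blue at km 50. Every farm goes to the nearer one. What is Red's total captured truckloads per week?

The indifferent point is the midpoint (25+50)/2 = 37.5; farms left of it (closer to Red at 25) go to Red, those right go to Blue.
  A at 0 (w=300) → Red
  B at 10 (w=450) → Red
  E at 40 (w=50) → Blue
  C at 49 (w=2) → Blue
  D at 52 (w=400) → Blue
Red captures 750; Blue captures 452.

750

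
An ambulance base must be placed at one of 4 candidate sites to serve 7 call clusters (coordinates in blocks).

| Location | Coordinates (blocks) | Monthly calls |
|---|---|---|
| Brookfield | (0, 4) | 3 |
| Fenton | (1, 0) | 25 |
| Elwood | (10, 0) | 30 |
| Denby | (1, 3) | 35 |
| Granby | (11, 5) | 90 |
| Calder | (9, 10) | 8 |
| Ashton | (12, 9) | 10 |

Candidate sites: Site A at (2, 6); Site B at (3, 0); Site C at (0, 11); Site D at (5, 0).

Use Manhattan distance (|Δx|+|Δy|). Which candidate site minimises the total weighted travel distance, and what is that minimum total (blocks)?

Total weighted distance at each candidate:
  Site A (2, 6): total = 1865
  Site B (3, 0): total = 1934
  Site C (0, 11): total = 3016
  Site D (5, 0): total = 1784
Minimum is at Site D with total 1784 blocks.

Site D, total 1784 blocks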